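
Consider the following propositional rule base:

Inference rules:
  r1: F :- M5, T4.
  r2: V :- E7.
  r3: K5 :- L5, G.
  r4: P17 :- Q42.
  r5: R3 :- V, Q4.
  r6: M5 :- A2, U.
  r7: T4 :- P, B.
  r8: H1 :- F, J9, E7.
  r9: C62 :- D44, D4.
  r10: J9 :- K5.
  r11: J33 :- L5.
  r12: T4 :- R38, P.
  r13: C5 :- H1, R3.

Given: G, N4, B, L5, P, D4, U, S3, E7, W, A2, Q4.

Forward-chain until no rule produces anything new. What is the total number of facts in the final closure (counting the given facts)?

22

Round 1: r2 [V :- E7.]; r3 [K5 :- L5, G.]; r6 [M5 :- A2, U.]; r7 [T4 :- P, B.]; r11 [J33 :- L5.]. Adds V, K5, M5, T4, J33.
Round 2: r1 [F :- M5, T4.]; r5 [R3 :- V, Q4.]; r10 [J9 :- K5.]. Adds F, R3, J9.
Round 3: r8 [H1 :- F, J9, E7.]. Adds H1.
Round 4: r13 [C5 :- H1, R3.]. Adds C5.
Closure: {A2, B, C5, D4, E7, F, G, H1, J33, J9, K5, L5, M5, N4, P, Q4, R3, S3, T4, U, V, W} — 22 facts.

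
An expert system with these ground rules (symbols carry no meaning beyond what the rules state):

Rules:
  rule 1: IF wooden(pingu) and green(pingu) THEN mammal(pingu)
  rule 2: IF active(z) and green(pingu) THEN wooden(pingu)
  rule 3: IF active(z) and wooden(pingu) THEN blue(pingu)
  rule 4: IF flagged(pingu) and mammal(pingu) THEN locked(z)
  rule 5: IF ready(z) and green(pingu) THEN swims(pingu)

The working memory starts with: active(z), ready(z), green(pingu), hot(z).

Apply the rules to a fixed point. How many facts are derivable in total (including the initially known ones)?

8

Round 1: rule 2 [IF active(z) and green(pingu) THEN wooden(pingu)]; rule 5 [IF ready(z) and green(pingu) THEN swims(pingu)]. Adds wooden(pingu), swims(pingu).
Round 2: rule 1 [IF wooden(pingu) and green(pingu) THEN mammal(pingu)]; rule 3 [IF active(z) and wooden(pingu) THEN blue(pingu)]. Adds mammal(pingu), blue(pingu).
Closure: {active(z), blue(pingu), green(pingu), hot(z), mammal(pingu), ready(z), swims(pingu), wooden(pingu)} — 8 facts.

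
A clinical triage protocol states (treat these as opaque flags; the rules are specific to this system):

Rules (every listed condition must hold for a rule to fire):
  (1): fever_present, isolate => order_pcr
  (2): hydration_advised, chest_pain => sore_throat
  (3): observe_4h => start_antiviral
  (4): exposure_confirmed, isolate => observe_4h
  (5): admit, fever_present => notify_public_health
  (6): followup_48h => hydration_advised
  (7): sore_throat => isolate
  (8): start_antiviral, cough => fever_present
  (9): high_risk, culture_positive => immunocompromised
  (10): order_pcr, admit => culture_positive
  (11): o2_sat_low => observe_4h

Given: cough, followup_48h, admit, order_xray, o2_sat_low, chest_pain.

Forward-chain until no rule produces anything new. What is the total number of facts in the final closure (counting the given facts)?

15

Round 1: (6) [followup_48h => hydration_advised]; (11) [o2_sat_low => observe_4h]. Adds hydration_advised, observe_4h.
Round 2: (2) [hydration_advised, chest_pain => sore_throat]; (3) [observe_4h => start_antiviral]. Adds sore_throat, start_antiviral.
Round 3: (7) [sore_throat => isolate]; (8) [start_antiviral, cough => fever_present]. Adds isolate, fever_present.
Round 4: (1) [fever_present, isolate => order_pcr]; (5) [admit, fever_present => notify_public_health]. Adds order_pcr, notify_public_health.
Round 5: (10) [order_pcr, admit => culture_positive]. Adds culture_positive.
Closure: {admit, chest_pain, cough, culture_positive, fever_present, followup_48h, hydration_advised, isolate, notify_public_health, o2_sat_low, observe_4h, order_pcr, order_xray, sore_throat, start_antiviral} — 15 facts.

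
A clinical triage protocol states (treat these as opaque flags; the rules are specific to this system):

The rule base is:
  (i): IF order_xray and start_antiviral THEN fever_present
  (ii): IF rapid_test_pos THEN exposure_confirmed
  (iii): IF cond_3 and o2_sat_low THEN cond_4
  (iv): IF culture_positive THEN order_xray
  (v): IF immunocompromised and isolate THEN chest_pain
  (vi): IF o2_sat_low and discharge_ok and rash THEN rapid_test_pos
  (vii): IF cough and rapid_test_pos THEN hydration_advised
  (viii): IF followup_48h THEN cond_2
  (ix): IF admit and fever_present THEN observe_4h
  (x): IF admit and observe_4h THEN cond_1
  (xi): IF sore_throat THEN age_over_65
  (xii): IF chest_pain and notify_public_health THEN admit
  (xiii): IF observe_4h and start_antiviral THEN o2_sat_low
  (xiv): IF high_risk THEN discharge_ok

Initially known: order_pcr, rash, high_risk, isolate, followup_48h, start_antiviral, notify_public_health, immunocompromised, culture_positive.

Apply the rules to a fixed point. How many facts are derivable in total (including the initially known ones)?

Round 1 — (iv), (v), (viii), (xiv), derive order_xray, chest_pain, cond_2, discharge_ok.
Round 2 — (i), (xii), derive fever_present, admit.
Round 3 — (ix), derive observe_4h.
Round 4 — (x), (xiii), derive cond_1, o2_sat_low.
Round 5 — (vi), derive rapid_test_pos.
Round 6 — (ii), derive exposure_confirmed.
Closure: {admit, chest_pain, cond_1, cond_2, culture_positive, discharge_ok, exposure_confirmed, fever_present, followup_48h, high_risk, immunocompromised, isolate, notify_public_health, o2_sat_low, observe_4h, order_pcr, order_xray, rapid_test_pos, rash, start_antiviral} — 20 facts.

20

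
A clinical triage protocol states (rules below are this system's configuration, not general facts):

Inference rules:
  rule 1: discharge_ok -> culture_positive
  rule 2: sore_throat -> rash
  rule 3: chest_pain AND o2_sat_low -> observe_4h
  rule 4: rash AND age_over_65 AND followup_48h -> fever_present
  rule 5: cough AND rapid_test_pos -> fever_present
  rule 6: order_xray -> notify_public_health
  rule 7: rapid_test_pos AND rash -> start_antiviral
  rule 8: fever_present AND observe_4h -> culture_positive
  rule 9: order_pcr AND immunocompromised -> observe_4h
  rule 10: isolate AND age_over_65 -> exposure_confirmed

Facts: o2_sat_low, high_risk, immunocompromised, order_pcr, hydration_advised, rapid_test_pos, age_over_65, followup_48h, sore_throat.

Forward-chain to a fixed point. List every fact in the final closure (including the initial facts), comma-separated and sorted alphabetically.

Round 1 — rule 2, rule 9, derive rash, observe_4h.
Round 2 — rule 4, rule 7, derive fever_present, start_antiviral.
Round 3 — rule 8, derive culture_positive.

age_over_65, culture_positive, fever_present, followup_48h, high_risk, hydration_advised, immunocompromised, o2_sat_low, observe_4h, order_pcr, rapid_test_pos, rash, sore_throat, start_antiviral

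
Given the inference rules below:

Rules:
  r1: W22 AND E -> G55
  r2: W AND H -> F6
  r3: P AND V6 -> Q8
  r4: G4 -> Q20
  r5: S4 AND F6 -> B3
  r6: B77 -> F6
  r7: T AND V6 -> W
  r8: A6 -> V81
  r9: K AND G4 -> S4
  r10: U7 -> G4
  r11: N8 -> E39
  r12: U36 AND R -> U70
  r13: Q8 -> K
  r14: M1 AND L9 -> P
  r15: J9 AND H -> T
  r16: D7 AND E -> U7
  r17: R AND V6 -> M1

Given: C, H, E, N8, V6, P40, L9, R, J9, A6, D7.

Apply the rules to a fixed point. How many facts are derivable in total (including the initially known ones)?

Round 1: r8 [A6 -> V81]; r11 [N8 -> E39]; r15 [J9 AND H -> T]; r16 [D7 AND E -> U7]; r17 [R AND V6 -> M1]. New: V81, E39, T, U7, M1.
Round 2: r7 [T AND V6 -> W]; r10 [U7 -> G4]; r14 [M1 AND L9 -> P]. New: W, G4, P.
Round 3: r2 [W AND H -> F6]; r3 [P AND V6 -> Q8]; r4 [G4 -> Q20]. New: F6, Q8, Q20.
Round 4: r13 [Q8 -> K]. New: K.
Round 5: r9 [K AND G4 -> S4]. New: S4.
Round 6: r5 [S4 AND F6 -> B3]. New: B3.
Closure: {A6, B3, C, D7, E, E39, F6, G4, H, J9, K, L9, M1, N8, P, P40, Q20, Q8, R, S4, T, U7, V6, V81, W} — 25 facts.

25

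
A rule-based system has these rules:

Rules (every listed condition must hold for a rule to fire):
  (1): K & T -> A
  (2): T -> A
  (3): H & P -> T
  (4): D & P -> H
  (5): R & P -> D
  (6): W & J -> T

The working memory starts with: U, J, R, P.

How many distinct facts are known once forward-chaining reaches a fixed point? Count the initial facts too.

Round 1: (5) [R & P -> D]. New: D.
Round 2: (4) [D & P -> H]. New: H.
Round 3: (3) [H & P -> T]. New: T.
Round 4: (2) [T -> A]. New: A.
Closure: {A, D, H, J, P, R, T, U} — 8 facts.

8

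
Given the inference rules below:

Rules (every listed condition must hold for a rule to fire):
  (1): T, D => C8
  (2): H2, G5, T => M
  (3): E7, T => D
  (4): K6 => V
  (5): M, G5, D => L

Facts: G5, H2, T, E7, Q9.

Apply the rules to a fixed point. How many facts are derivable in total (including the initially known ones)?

Round 1 fires (2), (3), giving M, D.
Round 2 fires (1), (5), giving C8, L.
Closure: {C8, D, E7, G5, H2, L, M, Q9, T} — 9 facts.

9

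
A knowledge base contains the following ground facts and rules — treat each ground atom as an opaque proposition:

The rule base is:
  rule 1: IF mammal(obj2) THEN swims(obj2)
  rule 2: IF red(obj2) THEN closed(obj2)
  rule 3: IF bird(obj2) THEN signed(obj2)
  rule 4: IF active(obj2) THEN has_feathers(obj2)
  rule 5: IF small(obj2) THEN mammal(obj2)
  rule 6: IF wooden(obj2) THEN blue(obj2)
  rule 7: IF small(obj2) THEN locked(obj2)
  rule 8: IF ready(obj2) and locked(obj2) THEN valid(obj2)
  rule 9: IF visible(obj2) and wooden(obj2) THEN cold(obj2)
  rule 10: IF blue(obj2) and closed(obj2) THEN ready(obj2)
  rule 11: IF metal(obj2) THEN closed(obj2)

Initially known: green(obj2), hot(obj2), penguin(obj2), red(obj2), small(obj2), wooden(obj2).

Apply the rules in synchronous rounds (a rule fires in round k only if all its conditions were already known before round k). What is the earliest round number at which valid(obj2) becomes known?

3

Round 1: rule 2 [IF red(obj2) THEN closed(obj2)]; rule 5 [IF small(obj2) THEN mammal(obj2)]; rule 6 [IF wooden(obj2) THEN blue(obj2)]; rule 7 [IF small(obj2) THEN locked(obj2)]. New: closed(obj2), mammal(obj2), blue(obj2), locked(obj2).
Round 2: rule 1 [IF mammal(obj2) THEN swims(obj2)]; rule 10 [IF blue(obj2) and closed(obj2) THEN ready(obj2)]. New: swims(obj2), ready(obj2).
Round 3: rule 8 [IF ready(obj2) and locked(obj2) THEN valid(obj2)]. New: valid(obj2).
valid(obj2) first appears in round 3.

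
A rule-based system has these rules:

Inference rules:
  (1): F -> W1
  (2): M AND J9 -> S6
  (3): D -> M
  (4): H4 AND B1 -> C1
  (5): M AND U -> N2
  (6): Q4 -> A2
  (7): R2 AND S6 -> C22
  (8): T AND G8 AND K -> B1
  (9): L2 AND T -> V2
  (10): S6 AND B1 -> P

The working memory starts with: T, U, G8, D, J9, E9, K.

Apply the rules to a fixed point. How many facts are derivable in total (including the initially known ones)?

Round 1: (3) [D -> M]; (8) [T AND G8 AND K -> B1]. New: M, B1.
Round 2: (2) [M AND J9 -> S6]; (5) [M AND U -> N2]. New: S6, N2.
Round 3: (10) [S6 AND B1 -> P]. New: P.
Closure: {B1, D, E9, G8, J9, K, M, N2, P, S6, T, U} — 12 facts.

12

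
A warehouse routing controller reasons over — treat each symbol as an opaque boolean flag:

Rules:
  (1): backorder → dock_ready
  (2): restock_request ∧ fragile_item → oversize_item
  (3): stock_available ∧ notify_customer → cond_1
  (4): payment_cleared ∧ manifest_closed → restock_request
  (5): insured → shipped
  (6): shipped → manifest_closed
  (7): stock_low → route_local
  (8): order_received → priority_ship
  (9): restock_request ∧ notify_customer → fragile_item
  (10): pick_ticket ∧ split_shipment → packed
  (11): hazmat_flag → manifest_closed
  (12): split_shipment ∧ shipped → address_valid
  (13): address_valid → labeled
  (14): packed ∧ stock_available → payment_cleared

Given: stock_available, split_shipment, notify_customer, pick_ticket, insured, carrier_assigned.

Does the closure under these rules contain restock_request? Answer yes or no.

yes

[1] (3) [stock_available ∧ notify_customer → cond_1]; (5) [insured → shipped]; (10) [pick_ticket ∧ split_shipment → packed]. ⇒ new: cond_1, shipped, packed.
[2] (6) [shipped → manifest_closed]; (12) [split_shipment ∧ shipped → address_valid]; (14) [packed ∧ stock_available → payment_cleared]. ⇒ new: manifest_closed, address_valid, payment_cleared.
[3] (4) [payment_cleared ∧ manifest_closed → restock_request]; (13) [address_valid → labeled]. ⇒ new: restock_request, labeled.
[4] (9) [restock_request ∧ notify_customer → fragile_item]. ⇒ new: fragile_item.
[5] (2) [restock_request ∧ fragile_item → oversize_item]. ⇒ new: oversize_item.
restock_request appears in round 3, so it is derivable.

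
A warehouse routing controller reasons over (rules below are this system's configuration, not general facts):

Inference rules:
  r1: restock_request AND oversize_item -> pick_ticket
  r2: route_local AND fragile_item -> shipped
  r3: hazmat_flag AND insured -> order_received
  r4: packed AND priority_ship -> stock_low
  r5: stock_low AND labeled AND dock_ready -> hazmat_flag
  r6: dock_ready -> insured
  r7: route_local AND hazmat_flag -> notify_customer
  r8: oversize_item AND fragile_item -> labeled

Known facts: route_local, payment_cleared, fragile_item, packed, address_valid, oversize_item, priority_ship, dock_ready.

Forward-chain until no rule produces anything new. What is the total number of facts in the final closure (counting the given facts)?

15

Round 1 fires r2, r4, r6, r8, giving shipped, stock_low, insured, labeled.
Round 2 fires r5, giving hazmat_flag.
Round 3 fires r3, r7, giving order_received, notify_customer.
Closure: {address_valid, dock_ready, fragile_item, hazmat_flag, insured, labeled, notify_customer, order_received, oversize_item, packed, payment_cleared, priority_ship, route_local, shipped, stock_low} — 15 facts.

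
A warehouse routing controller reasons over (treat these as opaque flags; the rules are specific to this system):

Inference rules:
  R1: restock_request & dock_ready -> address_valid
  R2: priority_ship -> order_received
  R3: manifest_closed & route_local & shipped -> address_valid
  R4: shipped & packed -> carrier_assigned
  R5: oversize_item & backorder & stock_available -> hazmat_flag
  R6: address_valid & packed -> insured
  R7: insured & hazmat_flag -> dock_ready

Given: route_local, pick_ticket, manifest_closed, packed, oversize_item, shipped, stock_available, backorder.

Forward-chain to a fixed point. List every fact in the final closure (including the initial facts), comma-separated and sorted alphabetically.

address_valid, backorder, carrier_assigned, dock_ready, hazmat_flag, insured, manifest_closed, oversize_item, packed, pick_ticket, route_local, shipped, stock_available

[1] R3 [manifest_closed & route_local & shipped -> address_valid]; R4 [shipped & packed -> carrier_assigned]; R5 [oversize_item & backorder & stock_available -> hazmat_flag]. ⇒ new: address_valid, carrier_assigned, hazmat_flag.
[2] R6 [address_valid & packed -> insured]. ⇒ new: insured.
[3] R7 [insured & hazmat_flag -> dock_ready]. ⇒ new: dock_ready.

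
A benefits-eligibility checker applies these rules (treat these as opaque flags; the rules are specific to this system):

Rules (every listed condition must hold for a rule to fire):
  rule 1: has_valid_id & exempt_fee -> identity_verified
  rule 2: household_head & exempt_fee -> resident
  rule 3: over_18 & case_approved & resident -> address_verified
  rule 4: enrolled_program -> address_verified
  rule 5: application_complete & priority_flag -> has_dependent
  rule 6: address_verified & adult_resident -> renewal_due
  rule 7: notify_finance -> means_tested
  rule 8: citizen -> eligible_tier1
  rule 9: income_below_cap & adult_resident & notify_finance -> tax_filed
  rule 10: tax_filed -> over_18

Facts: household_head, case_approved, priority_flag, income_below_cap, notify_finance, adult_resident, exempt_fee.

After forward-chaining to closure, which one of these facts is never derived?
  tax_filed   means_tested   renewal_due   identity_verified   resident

identity_verified

[1] rule 2 [household_head & exempt_fee -> resident]; rule 7 [notify_finance -> means_tested]; rule 9 [income_below_cap & adult_resident & notify_finance -> tax_filed]. ⇒ new: resident, means_tested, tax_filed.
[2] rule 10 [tax_filed -> over_18]. ⇒ new: over_18.
[3] rule 3 [over_18 & case_approved & resident -> address_verified]. ⇒ new: address_verified.
[4] rule 6 [address_verified & adult_resident -> renewal_due]. ⇒ new: renewal_due.
Derived: means_tested (round 1), resident (round 1), tax_filed (round 1), renewal_due (round 4). identity_verified never appears in any round.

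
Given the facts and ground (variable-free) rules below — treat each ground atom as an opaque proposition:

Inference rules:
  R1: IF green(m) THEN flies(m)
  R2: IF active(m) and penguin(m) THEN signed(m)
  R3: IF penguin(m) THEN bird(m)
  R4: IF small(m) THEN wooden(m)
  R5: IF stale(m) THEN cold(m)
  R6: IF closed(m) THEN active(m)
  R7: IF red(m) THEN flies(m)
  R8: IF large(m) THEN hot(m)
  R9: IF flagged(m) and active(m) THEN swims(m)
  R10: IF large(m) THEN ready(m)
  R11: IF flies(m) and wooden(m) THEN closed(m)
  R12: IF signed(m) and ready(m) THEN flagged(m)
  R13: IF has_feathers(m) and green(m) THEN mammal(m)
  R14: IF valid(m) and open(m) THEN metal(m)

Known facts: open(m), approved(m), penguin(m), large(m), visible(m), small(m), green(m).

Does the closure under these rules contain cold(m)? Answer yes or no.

Round 1 fires R1, R3, R4, R8, R10, giving flies(m), bird(m), wooden(m), hot(m), ready(m).
Round 2 fires R11, giving closed(m).
Round 3 fires R6, giving active(m).
Round 4 fires R2, giving signed(m).
Round 5 fires R12, giving flagged(m).
Round 6 fires R9, giving swims(m).
Fixed point reached. cold(m) is concluded only by R5; R5 needs stale(m) (never derived).

no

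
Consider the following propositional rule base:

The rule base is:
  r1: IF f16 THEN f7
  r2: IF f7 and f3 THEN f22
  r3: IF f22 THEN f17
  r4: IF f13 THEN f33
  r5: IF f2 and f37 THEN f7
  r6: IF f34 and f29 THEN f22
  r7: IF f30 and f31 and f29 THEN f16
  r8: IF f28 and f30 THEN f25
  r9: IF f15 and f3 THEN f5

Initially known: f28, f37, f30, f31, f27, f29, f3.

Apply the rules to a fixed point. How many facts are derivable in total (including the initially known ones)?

12

Round 1 fires r7, r8, giving f16, f25.
Round 2 fires r1, giving f7.
Round 3 fires r2, giving f22.
Round 4 fires r3, giving f17.
Closure: {f16, f17, f22, f25, f27, f28, f29, f3, f30, f31, f37, f7} — 12 facts.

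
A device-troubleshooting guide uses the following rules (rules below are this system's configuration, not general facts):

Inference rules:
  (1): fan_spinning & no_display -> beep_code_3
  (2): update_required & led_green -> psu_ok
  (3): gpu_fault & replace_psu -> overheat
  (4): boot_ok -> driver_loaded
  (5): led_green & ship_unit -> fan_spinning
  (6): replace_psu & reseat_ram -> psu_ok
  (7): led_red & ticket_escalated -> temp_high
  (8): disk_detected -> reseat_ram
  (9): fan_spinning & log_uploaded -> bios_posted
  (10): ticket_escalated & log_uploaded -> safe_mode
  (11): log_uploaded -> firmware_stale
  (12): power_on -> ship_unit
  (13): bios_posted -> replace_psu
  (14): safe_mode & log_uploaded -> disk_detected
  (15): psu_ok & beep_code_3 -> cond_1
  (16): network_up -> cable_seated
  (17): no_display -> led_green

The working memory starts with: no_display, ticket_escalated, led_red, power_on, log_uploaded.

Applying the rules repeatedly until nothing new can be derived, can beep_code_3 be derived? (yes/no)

yes

Round 1: (7) [led_red & ticket_escalated -> temp_high]; (10) [ticket_escalated & log_uploaded -> safe_mode]; (11) [log_uploaded -> firmware_stale]; (12) [power_on -> ship_unit]; (17) [no_display -> led_green]. Adds temp_high, safe_mode, firmware_stale, ship_unit, led_green.
Round 2: (5) [led_green & ship_unit -> fan_spinning]; (14) [safe_mode & log_uploaded -> disk_detected]. Adds fan_spinning, disk_detected.
Round 3: (1) [fan_spinning & no_display -> beep_code_3]; (8) [disk_detected -> reseat_ram]; (9) [fan_spinning & log_uploaded -> bios_posted]. Adds beep_code_3, reseat_ram, bios_posted.
Round 4: (13) [bios_posted -> replace_psu]. Adds replace_psu.
Round 5: (6) [replace_psu & reseat_ram -> psu_ok]. Adds psu_ok.
Round 6: (15) [psu_ok & beep_code_3 -> cond_1]. Adds cond_1.
beep_code_3 appears in round 3, so it is derivable.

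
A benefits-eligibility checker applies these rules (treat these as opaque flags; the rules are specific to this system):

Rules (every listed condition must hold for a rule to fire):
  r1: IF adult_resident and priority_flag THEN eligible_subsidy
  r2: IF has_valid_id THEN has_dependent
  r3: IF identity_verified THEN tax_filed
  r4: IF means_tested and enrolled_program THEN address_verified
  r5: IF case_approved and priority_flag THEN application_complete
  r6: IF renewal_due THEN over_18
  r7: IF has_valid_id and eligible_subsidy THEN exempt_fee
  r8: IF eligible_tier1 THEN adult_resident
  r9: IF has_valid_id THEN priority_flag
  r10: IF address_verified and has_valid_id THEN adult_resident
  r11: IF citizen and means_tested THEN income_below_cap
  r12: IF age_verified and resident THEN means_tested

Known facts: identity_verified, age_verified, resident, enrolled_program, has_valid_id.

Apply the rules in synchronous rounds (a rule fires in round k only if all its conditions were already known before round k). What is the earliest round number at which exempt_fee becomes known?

Round 1: r2 [IF has_valid_id THEN has_dependent]; r3 [IF identity_verified THEN tax_filed]; r9 [IF has_valid_id THEN priority_flag]; r12 [IF age_verified and resident THEN means_tested]. New: has_dependent, tax_filed, priority_flag, means_tested.
Round 2: r4 [IF means_tested and enrolled_program THEN address_verified]. New: address_verified.
Round 3: r10 [IF address_verified and has_valid_id THEN adult_resident]. New: adult_resident.
Round 4: r1 [IF adult_resident and priority_flag THEN eligible_subsidy]. New: eligible_subsidy.
Round 5: r7 [IF has_valid_id and eligible_subsidy THEN exempt_fee]. New: exempt_fee.
exempt_fee first appears in round 5.

5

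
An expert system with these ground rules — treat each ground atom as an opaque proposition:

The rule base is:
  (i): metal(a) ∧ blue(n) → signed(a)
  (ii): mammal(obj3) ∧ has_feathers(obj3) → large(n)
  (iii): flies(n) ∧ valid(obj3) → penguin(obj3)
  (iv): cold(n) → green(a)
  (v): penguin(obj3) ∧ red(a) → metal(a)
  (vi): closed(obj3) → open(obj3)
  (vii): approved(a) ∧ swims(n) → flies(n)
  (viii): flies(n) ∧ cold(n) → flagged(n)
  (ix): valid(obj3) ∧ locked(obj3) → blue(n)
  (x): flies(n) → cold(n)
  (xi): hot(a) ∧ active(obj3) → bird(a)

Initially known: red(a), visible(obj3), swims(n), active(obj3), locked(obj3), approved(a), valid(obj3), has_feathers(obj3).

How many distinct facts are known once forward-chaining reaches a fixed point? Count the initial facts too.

Round 1 — (vii), (ix), derive flies(n), blue(n).
Round 2 — (iii), (x), derive penguin(obj3), cold(n).
Round 3 — (iv), (v), (viii), derive green(a), metal(a), flagged(n).
Round 4 — (i), derive signed(a).
Closure: {active(obj3), approved(a), blue(n), cold(n), flagged(n), flies(n), green(a), has_feathers(obj3), locked(obj3), metal(a), penguin(obj3), red(a), signed(a), swims(n), valid(obj3), visible(obj3)} — 16 facts.

16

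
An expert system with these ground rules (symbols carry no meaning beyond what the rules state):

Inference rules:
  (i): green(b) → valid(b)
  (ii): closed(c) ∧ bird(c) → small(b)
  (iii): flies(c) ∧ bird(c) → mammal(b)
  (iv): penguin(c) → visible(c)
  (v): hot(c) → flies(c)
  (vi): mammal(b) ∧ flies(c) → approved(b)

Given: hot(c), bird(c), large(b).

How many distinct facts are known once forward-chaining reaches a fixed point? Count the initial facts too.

Round 1: (v) [hot(c) → flies(c)]. New: flies(c).
Round 2: (iii) [flies(c) ∧ bird(c) → mammal(b)]. New: mammal(b).
Round 3: (vi) [mammal(b) ∧ flies(c) → approved(b)]. New: approved(b).
Closure: {approved(b), bird(c), flies(c), hot(c), large(b), mammal(b)} — 6 facts.

6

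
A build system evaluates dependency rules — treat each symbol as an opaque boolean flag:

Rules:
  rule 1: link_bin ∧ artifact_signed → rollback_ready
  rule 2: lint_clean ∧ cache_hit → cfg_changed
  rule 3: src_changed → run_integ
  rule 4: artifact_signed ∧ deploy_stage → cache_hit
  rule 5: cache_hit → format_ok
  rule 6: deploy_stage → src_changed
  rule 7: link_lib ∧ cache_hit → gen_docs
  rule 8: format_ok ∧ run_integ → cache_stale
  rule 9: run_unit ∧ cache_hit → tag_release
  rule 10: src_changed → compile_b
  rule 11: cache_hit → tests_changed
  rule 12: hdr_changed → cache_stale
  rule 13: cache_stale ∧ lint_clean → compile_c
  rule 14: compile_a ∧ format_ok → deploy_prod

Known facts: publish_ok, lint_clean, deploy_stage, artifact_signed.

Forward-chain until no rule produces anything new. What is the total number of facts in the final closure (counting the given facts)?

Round 1 — rule 4, rule 6, derive cache_hit, src_changed.
Round 2 — rule 2, rule 3, rule 5, rule 10, rule 11, derive cfg_changed, run_integ, format_ok, compile_b, tests_changed.
Round 3 — rule 8, derive cache_stale.
Round 4 — rule 13, derive compile_c.
Closure: {artifact_signed, cache_hit, cache_stale, cfg_changed, compile_b, compile_c, deploy_stage, format_ok, lint_clean, publish_ok, run_integ, src_changed, tests_changed} — 13 facts.

13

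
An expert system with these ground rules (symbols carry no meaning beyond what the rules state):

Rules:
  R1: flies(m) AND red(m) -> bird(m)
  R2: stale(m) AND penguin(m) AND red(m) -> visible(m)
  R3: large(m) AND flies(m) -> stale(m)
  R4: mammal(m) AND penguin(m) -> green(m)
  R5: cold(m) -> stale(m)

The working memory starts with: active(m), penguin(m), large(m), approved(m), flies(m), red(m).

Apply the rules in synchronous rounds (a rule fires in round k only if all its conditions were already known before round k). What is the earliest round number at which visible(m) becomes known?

Round 1 fires R1, R3, giving bird(m), stale(m).
Round 2 fires R2, giving visible(m).
visible(m) first appears in round 2.

2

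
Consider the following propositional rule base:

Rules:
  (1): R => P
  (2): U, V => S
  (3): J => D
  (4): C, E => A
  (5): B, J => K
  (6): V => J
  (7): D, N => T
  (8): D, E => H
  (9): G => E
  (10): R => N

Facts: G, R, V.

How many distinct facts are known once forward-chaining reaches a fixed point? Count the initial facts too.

Round 1 fires (1), (6), (9), (10), giving P, J, E, N.
Round 2 fires (3), giving D.
Round 3 fires (7), (8), giving T, H.
Closure: {D, E, G, H, J, N, P, R, T, V} — 10 facts.

10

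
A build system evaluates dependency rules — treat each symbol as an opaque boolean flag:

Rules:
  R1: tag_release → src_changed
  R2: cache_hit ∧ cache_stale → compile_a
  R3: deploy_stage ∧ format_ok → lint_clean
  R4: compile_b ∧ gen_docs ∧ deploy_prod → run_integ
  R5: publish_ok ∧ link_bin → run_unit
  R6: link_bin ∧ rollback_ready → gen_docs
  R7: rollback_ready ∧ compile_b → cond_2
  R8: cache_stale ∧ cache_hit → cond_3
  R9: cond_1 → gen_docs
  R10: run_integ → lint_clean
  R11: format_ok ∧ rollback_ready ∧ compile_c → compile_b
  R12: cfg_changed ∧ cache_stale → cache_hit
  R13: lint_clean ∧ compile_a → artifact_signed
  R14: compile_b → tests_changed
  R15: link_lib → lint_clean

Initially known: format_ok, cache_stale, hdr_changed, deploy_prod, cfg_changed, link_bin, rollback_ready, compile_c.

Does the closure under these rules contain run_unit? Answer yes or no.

no

[1] R6 [link_bin ∧ rollback_ready → gen_docs]; R11 [format_ok ∧ rollback_ready ∧ compile_c → compile_b]; R12 [cfg_changed ∧ cache_stale → cache_hit]. ⇒ new: gen_docs, compile_b, cache_hit.
[2] R2 [cache_hit ∧ cache_stale → compile_a]; R4 [compile_b ∧ gen_docs ∧ deploy_prod → run_integ]; R7 [rollback_ready ∧ compile_b → cond_2]; R8 [cache_stale ∧ cache_hit → cond_3]; R14 [compile_b → tests_changed]. ⇒ new: compile_a, run_integ, cond_2, cond_3, tests_changed.
[3] R10 [run_integ → lint_clean]. ⇒ new: lint_clean.
[4] R13 [lint_clean ∧ compile_a → artifact_signed]. ⇒ new: artifact_signed.
Fixed point reached. run_unit is concluded only by R5; R5 needs publish_ok (never derived).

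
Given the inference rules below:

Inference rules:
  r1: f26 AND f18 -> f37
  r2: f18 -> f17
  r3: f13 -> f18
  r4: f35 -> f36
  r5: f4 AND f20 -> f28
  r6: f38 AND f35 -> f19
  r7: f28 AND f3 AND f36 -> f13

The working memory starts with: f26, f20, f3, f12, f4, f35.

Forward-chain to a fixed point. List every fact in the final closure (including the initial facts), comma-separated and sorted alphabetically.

f12, f13, f17, f18, f20, f26, f28, f3, f35, f36, f37, f4

Round 1 fires r4, r5, giving f36, f28.
Round 2 fires r7, giving f13.
Round 3 fires r3, giving f18.
Round 4 fires r1, r2, giving f37, f17.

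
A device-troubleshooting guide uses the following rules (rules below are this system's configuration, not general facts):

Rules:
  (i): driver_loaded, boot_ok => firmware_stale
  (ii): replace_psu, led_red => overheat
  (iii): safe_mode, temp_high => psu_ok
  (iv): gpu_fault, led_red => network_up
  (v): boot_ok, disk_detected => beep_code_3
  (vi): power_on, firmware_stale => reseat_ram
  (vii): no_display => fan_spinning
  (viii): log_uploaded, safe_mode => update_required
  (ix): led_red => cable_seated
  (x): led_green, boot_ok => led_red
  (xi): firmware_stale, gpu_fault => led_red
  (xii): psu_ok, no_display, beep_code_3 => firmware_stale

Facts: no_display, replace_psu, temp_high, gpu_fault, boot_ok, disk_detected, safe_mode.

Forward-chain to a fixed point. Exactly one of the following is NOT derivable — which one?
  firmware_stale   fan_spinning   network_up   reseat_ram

reseat_ram

Round 1 fires (iii), (v), (vii), giving psu_ok, beep_code_3, fan_spinning.
Round 2 fires (xii), giving firmware_stale.
Round 3 fires (xi), giving led_red.
Round 4 fires (ii), (iv), (ix), giving overheat, network_up, cable_seated.
Derived: firmware_stale (round 2), network_up (round 4), fan_spinning (round 1). reseat_ram never appears in any round.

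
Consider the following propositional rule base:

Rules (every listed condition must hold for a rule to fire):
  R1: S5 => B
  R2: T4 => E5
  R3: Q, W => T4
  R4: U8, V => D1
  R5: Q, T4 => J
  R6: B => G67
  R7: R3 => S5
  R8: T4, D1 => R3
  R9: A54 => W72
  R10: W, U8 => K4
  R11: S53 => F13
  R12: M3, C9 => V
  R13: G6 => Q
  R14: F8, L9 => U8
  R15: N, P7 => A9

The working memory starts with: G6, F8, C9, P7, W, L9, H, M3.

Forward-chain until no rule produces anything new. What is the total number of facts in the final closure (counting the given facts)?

20

Round 1 — R12, R13, R14, derive V, Q, U8.
Round 2 — R3, R4, R10, derive T4, D1, K4.
Round 3 — R2, R5, R8, derive E5, J, R3.
Round 4 — R7, derive S5.
Round 5 — R1, derive B.
Round 6 — R6, derive G67.
Closure: {B, C9, D1, E5, F8, G6, G67, H, J, K4, L9, M3, P7, Q, R3, S5, T4, U8, V, W} — 20 facts.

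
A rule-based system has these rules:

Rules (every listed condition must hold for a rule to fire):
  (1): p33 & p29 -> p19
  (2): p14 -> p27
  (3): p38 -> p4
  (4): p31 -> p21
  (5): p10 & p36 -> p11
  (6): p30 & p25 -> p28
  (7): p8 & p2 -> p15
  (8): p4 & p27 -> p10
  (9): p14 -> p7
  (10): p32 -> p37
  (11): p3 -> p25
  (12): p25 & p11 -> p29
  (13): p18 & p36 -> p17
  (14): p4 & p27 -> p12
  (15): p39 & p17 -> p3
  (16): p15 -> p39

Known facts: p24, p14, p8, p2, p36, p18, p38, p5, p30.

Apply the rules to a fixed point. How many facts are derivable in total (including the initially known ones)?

22

Round 1 fires (2), (3), (7), (9), (13), giving p27, p4, p15, p7, p17.
Round 2 fires (8), (14), (16), giving p10, p12, p39.
Round 3 fires (5), (15), giving p11, p3.
Round 4 fires (11), giving p25.
Round 5 fires (6), (12), giving p28, p29.
Closure: {p10, p11, p12, p14, p15, p17, p18, p2, p24, p25, p27, p28, p29, p3, p30, p36, p38, p39, p4, p5, p7, p8} — 22 facts.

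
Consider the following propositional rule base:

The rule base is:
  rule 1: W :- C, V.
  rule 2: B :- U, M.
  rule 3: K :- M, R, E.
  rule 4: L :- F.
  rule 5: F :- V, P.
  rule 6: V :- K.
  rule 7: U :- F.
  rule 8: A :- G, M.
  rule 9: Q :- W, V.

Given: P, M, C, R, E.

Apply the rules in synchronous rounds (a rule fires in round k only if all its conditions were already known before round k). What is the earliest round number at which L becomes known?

Round 1: rule 3 [K :- M, R, E.]. Adds K.
Round 2: rule 6 [V :- K.]. Adds V.
Round 3: rule 1 [W :- C, V.]; rule 5 [F :- V, P.]. Adds W, F.
Round 4: rule 4 [L :- F.]; rule 7 [U :- F.]; rule 9 [Q :- W, V.]. Adds L, U, Q.
L first appears in round 4.

4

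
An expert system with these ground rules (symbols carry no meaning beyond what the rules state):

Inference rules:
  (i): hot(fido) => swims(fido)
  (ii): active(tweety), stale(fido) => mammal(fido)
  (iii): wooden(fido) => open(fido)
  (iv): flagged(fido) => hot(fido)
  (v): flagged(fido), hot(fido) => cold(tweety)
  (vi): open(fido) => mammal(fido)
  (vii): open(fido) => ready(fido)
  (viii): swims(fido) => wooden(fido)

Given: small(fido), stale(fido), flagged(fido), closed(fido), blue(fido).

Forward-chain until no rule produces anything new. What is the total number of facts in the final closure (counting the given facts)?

12

Round 1: (iv) [flagged(fido) => hot(fido)]. New: hot(fido).
Round 2: (i) [hot(fido) => swims(fido)]; (v) [flagged(fido), hot(fido) => cold(tweety)]. New: swims(fido), cold(tweety).
Round 3: (viii) [swims(fido) => wooden(fido)]. New: wooden(fido).
Round 4: (iii) [wooden(fido) => open(fido)]. New: open(fido).
Round 5: (vi) [open(fido) => mammal(fido)]; (vii) [open(fido) => ready(fido)]. New: mammal(fido), ready(fido).
Closure: {blue(fido), closed(fido), cold(tweety), flagged(fido), hot(fido), mammal(fido), open(fido), ready(fido), small(fido), stale(fido), swims(fido), wooden(fido)} — 12 facts.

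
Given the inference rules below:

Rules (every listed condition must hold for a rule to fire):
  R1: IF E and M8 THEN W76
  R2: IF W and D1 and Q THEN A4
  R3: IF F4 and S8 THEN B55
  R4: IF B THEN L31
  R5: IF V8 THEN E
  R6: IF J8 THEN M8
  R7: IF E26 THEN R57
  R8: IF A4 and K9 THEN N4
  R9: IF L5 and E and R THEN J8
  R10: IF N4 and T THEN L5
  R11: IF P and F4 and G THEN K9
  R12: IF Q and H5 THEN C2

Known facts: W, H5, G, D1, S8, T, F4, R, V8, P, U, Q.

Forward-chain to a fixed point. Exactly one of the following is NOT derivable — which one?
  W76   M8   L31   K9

L31

[1] R2 [IF W and D1 and Q THEN A4]; R3 [IF F4 and S8 THEN B55]; R5 [IF V8 THEN E]; R11 [IF P and F4 and G THEN K9]; R12 [IF Q and H5 THEN C2]. ⇒ new: A4, B55, E, K9, C2.
[2] R8 [IF A4 and K9 THEN N4]. ⇒ new: N4.
[3] R10 [IF N4 and T THEN L5]. ⇒ new: L5.
[4] R9 [IF L5 and E and R THEN J8]. ⇒ new: J8.
[5] R6 [IF J8 THEN M8]. ⇒ new: M8.
[6] R1 [IF E and M8 THEN W76]. ⇒ new: W76.
Derived: W76 (round 6), M8 (round 5), K9 (round 1). L31 never appears in any round.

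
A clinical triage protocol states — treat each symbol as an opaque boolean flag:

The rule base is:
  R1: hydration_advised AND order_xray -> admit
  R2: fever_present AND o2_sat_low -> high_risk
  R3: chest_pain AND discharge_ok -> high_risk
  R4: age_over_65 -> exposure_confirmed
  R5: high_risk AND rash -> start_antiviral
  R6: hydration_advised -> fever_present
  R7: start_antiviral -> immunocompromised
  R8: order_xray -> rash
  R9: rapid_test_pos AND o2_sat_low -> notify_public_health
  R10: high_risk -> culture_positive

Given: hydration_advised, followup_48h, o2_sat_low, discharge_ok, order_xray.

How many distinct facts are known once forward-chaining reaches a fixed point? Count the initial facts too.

12

Round 1: R1 [hydration_advised AND order_xray -> admit]; R6 [hydration_advised -> fever_present]; R8 [order_xray -> rash]. New: admit, fever_present, rash.
Round 2: R2 [fever_present AND o2_sat_low -> high_risk]. New: high_risk.
Round 3: R5 [high_risk AND rash -> start_antiviral]; R10 [high_risk -> culture_positive]. New: start_antiviral, culture_positive.
Round 4: R7 [start_antiviral -> immunocompromised]. New: immunocompromised.
Closure: {admit, culture_positive, discharge_ok, fever_present, followup_48h, high_risk, hydration_advised, immunocompromised, o2_sat_low, order_xray, rash, start_antiviral} — 12 facts.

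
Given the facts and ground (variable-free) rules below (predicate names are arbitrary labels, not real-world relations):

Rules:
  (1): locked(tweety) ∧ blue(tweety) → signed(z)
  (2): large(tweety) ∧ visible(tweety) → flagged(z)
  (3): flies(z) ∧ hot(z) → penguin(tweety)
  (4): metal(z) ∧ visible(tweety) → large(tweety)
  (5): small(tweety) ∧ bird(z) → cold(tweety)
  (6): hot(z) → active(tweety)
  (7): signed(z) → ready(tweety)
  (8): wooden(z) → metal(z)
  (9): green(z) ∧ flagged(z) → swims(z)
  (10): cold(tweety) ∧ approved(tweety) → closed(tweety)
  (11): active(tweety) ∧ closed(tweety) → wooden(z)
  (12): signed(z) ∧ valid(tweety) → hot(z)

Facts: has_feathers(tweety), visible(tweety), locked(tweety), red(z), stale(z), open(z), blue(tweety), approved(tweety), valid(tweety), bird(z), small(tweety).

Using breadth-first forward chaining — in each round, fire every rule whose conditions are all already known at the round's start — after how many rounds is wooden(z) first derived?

4

Round 1: (1) [locked(tweety) ∧ blue(tweety) → signed(z)]; (5) [small(tweety) ∧ bird(z) → cold(tweety)]. Adds signed(z), cold(tweety).
Round 2: (7) [signed(z) → ready(tweety)]; (10) [cold(tweety) ∧ approved(tweety) → closed(tweety)]; (12) [signed(z) ∧ valid(tweety) → hot(z)]. Adds ready(tweety), closed(tweety), hot(z).
Round 3: (6) [hot(z) → active(tweety)]. Adds active(tweety).
Round 4: (11) [active(tweety) ∧ closed(tweety) → wooden(z)]. Adds wooden(z).
wooden(z) first appears in round 4.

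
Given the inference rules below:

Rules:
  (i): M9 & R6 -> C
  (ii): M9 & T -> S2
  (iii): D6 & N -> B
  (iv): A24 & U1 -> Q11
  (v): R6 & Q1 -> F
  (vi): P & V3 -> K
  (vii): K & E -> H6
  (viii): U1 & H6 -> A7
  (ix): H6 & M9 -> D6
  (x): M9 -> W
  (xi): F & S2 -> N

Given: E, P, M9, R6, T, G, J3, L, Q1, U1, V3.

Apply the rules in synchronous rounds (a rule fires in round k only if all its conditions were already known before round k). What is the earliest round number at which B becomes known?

4

Round 1: (i) [M9 & R6 -> C]; (ii) [M9 & T -> S2]; (v) [R6 & Q1 -> F]; (vi) [P & V3 -> K]; (x) [M9 -> W]. New: C, S2, F, K, W.
Round 2: (vii) [K & E -> H6]; (xi) [F & S2 -> N]. New: H6, N.
Round 3: (viii) [U1 & H6 -> A7]; (ix) [H6 & M9 -> D6]. New: A7, D6.
Round 4: (iii) [D6 & N -> B]. New: B.
B first appears in round 4.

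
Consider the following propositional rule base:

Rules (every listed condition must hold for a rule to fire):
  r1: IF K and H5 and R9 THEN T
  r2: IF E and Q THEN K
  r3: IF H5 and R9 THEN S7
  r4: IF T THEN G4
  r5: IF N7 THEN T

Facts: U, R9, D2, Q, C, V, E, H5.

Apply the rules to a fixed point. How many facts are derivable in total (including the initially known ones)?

Round 1 — r2, r3, derive K, S7.
Round 2 — r1, derive T.
Round 3 — r4, derive G4.
Closure: {C, D2, E, G4, H5, K, Q, R9, S7, T, U, V} — 12 facts.

12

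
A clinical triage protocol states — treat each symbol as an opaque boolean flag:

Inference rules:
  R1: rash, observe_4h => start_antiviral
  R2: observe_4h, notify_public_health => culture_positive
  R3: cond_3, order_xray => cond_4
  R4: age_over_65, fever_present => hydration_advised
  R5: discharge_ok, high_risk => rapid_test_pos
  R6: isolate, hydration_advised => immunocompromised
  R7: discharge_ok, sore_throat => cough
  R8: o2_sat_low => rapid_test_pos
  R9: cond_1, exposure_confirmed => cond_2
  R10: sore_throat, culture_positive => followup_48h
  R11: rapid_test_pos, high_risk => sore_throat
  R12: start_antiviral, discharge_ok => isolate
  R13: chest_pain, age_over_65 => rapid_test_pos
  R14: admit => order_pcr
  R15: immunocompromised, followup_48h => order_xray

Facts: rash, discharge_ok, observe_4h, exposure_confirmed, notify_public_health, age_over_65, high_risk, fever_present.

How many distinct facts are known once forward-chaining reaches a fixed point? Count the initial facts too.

Round 1 fires R1, R2, R4, R5, giving start_antiviral, culture_positive, hydration_advised, rapid_test_pos.
Round 2 fires R11, R12, giving sore_throat, isolate.
Round 3 fires R6, R7, R10, giving immunocompromised, cough, followup_48h.
Round 4 fires R15, giving order_xray.
Closure: {age_over_65, cough, culture_positive, discharge_ok, exposure_confirmed, fever_present, followup_48h, high_risk, hydration_advised, immunocompromised, isolate, notify_public_health, observe_4h, order_xray, rapid_test_pos, rash, sore_throat, start_antiviral} — 18 facts.

18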